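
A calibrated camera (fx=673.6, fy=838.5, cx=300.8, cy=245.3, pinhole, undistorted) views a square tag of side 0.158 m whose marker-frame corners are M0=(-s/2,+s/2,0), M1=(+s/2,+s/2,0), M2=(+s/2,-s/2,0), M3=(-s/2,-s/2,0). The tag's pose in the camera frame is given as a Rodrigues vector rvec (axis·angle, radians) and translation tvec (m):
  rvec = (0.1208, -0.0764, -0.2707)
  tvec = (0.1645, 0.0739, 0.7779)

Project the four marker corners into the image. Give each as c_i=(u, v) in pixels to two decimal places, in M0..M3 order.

c0=(394.77, 428.18) c1=(522.64, 380.73) c2=(492.42, 220.25) c3=(360.75, 267.01)

Intrinsics K: fx=673.6, fy=838.5, cx=300.8, cy=245.3
Marker side s = 0.158 m; corners in marker frame (Z=0):
  M0 = (-0.0790, +0.0790, 0)
  M1 = (+0.0790, +0.0790, 0)
  M2 = (+0.0790, -0.0790, 0)
  M3 = (-0.0790, -0.0790, 0)
rvec = (0.1208, -0.0764, -0.2707), |rvec| = θ = 0.30612 rad = 17.539°
Rodrigues: sinθ=0.30136, 1−cosθ=0.04649; R = I + sinθ·[k]× + (1−cosθ)·[k]×²:
    [+0.96075 +0.26191 -0.09144]
    [-0.27107 +0.95641 -0.10866]
    [+0.05899 +0.12918 +0.98986]
t = (0.1645, 0.0739, 0.7779) m
M0: Pc = R·M0+t = (+0.10929, +0.17087, +0.78345); u = 673.6·(+0.10929)/0.78345 + 300.8 = 394.7683, v = 838.5·(+0.17087)/0.78345 + 245.3 = 428.1782
M1: Pc = R·M1+t = (+0.26109, +0.12804, +0.79277); u = 673.6·(+0.26109)/0.79277 + 300.8 = 522.6443, v = 838.5·(+0.12804)/0.79277 + 245.3 = 380.7282
M2: Pc = R·M2+t = (+0.21971, -0.02307, +0.77235); u = 673.6·(+0.21971)/0.77235 + 300.8 = 492.4158, v = 838.5·(-0.02307)/0.77235 + 245.3 = 220.2535
M3: Pc = R·M3+t = (+0.06791, +0.01976, +0.76303); u = 673.6·(+0.06791)/0.76303 + 300.8 = 360.7500, v = 838.5·(+0.01976)/0.76303 + 245.3 = 267.0126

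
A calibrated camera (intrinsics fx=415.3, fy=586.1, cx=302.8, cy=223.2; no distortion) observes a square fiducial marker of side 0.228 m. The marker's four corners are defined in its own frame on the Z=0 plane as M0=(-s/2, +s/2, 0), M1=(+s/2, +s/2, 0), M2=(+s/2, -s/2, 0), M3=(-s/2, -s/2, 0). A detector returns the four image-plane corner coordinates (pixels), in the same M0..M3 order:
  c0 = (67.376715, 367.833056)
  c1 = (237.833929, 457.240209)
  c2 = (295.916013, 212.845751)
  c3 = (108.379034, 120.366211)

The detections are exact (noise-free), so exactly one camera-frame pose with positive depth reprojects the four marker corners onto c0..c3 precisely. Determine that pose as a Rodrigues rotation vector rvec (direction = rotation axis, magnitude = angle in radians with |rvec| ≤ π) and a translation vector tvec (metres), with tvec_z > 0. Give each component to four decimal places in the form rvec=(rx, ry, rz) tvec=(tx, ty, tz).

Intrinsics K: fx=415.3, fy=586.1, cx=302.8, cy=223.2
Marker side s = 0.228 m; corners in marker frame (Z=0):
  M0 = (-0.1140, +0.1140, 0)
  M1 = (+0.1140, +0.1140, 0)
  M2 = (+0.1140, -0.1140, 0)
  M3 = (-0.1140, -0.1140, 0)
Detected image corners:
  c0 = (67.376715, 367.833056) px
  c1 = (237.833929, 457.240209) px
  c2 = (295.916013, 212.845751) px
  c3 = (108.379034, 120.366211) px
Planar DLT: solve 8×8 A·h = b for H (H[2,2]=1):
  H  [+767.30975 -147.12221 +175.34024]
  H  [+372.31233 +1192.63191 +294.61600]
  H  [-0.09069 +0.39341 +1.00000]
B = K⁻¹H; ‖b₁‖=2.029570, ‖b₂‖=2.029570; λ = 2/(‖b₁‖+‖b₂‖) = 0.492715, sign → tz>0 ⇒ λ=+0.492715
r₁ = λ·B[:,0] = (+0.94292,+0.33001,-0.04468); r₂ = λ·B[:,1] = (-0.31588,+0.92879,+0.19384)
r₃ = r₁×r₂ = (+0.10547,-0.16866,+0.98002); SVD([r₁ r₂ r₃]) → R = UVᵀ:
  R  [+0.94292 -0.31588 +0.10547]
  R  [+0.33001 +0.92879 -0.16866]
  R  [-0.04468 +0.19384 +0.98002]
t = (-0.15122, +0.06004, +0.49272) m
tr R = 2.851726; θ = arccos((tr R − 1)/2) = 0.387484 rad = 22.201°
axis k = ((R−Rᵀ)₃₂, (R−Rᵀ)₁₃, (R−Rᵀ)₂₁) / (2 sinθ) = (+0.479670, +0.198684, +0.854659)
rvec = θ·k = (+0.185864, +0.076987, +0.331166)

rvec=(0.1859, 0.0770, 0.3312) tvec=(-0.1512, 0.0600, 0.4927)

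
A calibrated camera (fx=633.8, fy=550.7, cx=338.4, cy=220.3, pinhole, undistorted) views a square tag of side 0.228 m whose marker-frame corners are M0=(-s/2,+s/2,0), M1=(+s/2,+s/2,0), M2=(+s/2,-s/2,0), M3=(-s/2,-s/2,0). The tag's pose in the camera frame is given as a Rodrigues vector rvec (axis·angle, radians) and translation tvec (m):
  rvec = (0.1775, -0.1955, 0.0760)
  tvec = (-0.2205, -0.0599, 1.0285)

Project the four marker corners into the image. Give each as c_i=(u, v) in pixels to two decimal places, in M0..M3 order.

c0=(126.57, 244.69) c1=(267.64, 250.44) c2=(277.93, 132.16) c3=(131.87, 120.73)

Intrinsics K: fx=633.8, fy=550.7, cx=338.4, cy=220.3
Marker side s = 0.228 m; corners in marker frame (Z=0):
  M0 = (-0.1140, +0.1140, 0)
  M1 = (+0.1140, +0.1140, 0)
  M2 = (+0.1140, -0.1140, 0)
  M3 = (-0.1140, -0.1140, 0)
rvec = (0.1775, -0.1955, 0.0760), |rvec| = θ = 0.27478 rad = 15.744°
Rodrigues: sinθ=0.27133, 1−cosθ=0.03751; R = I + sinθ·[k]× + (1−cosθ)·[k]×²:
    [+0.97814 -0.09229 -0.18635]
    [+0.05781 +0.98148 -0.18266]
    [+0.19975 +0.16789 +0.96536]
t = (-0.2205, -0.0599, 1.0285) m
M0: Pc = R·M0+t = (-0.34253, +0.04540, +1.02487); u = 633.8·(-0.34253)/1.02487 + 338.4 = 126.5729, v = 550.7·(+0.04540)/1.02487 + 220.3 = 244.6943
M1: Pc = R·M1+t = (-0.11951, +0.05858, +1.07041); u = 633.8·(-0.11951)/1.07041 + 338.4 = 267.6353, v = 550.7·(+0.05858)/1.07041 + 220.3 = 250.4370
M2: Pc = R·M2+t = (-0.09847, -0.16520, +1.03213); u = 633.8·(-0.09847)/1.03213 + 338.4 = 277.9320, v = 550.7·(-0.16520)/1.03213 + 220.3 = 132.1574
M3: Pc = R·M3+t = (-0.32149, -0.17838, +0.98659); u = 633.8·(-0.32149)/0.98659 + 338.4 = 131.8717, v = 550.7·(-0.17838)/0.98659 + 220.3 = 120.7318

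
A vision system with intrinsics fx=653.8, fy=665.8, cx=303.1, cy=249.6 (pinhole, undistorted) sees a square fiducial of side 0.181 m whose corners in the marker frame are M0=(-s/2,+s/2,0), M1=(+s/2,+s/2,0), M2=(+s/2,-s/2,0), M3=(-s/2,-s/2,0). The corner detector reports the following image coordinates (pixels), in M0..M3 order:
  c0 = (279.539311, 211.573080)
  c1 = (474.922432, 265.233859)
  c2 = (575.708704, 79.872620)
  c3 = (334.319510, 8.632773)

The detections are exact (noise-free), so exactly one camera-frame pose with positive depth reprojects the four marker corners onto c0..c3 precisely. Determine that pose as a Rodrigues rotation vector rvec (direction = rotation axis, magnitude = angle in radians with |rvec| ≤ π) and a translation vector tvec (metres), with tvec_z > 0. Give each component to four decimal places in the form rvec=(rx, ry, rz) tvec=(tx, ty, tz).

rvec=(0.6864, 0.0325, 0.2706) tvec=(0.0879, -0.0765, 0.5231)

Intrinsics K: fx=653.8, fy=665.8, cx=303.1, cy=249.6
Marker side s = 0.181 m; corners in marker frame (Z=0):
  M0 = (-0.0905, +0.0905, 0)
  M1 = (+0.0905, +0.0905, 0)
  M2 = (+0.0905, -0.0905, 0)
  M3 = (-0.0905, -0.0905, 0)
Detected image corners:
  c0 = (279.539311, 211.573080) px
  c1 = (474.922432, 265.233859) px
  c2 = (575.708704, 79.872620) px
  c3 = (334.319510, 8.632773) px
Planar DLT: solve 8×8 A·h = b for H (H[2,2]=1):
  H  [+1239.69571 +70.01691 +413.00033]
  H  [+355.69732 +1242.33452 +152.22570]
  H  [+0.11293 +1.20411 +1.00000]
B = K⁻¹H; ‖b₁‖=1.911615, ‖b₂‖=1.911615; λ = 2/(‖b₁‖+‖b₂‖) = 0.523118, sign → tz>0 ⇒ λ=+0.523118
r₁ = λ·B[:,0] = (+0.96452,+0.25732,+0.05907); r₂ = λ·B[:,1] = (-0.23599,+0.73996,+0.62989)
r₃ = r₁×r₂ = (+0.11837,-0.62148,+0.77443); SVD([r₁ r₂ r₃]) → R = UVᵀ:
  R  [+0.96452 -0.23599 +0.11837]
  R  [+0.25732 +0.73996 -0.62148]
  R  [+0.05907 +0.62989 +0.77443]
t = (+0.08793, -0.07651, +0.52312) m
tr R = 2.478912; θ = arccos((tr R − 1)/2) = 0.738534 rad = 42.315°
axis k = ((R−Rᵀ)₃₂, (R−Rᵀ)₁₃, (R−Rᵀ)₂₁) / (2 sinθ) = (+0.929416, +0.044043, +0.366396)
rvec = θ·k = (+0.686405, +0.032527, +0.270596)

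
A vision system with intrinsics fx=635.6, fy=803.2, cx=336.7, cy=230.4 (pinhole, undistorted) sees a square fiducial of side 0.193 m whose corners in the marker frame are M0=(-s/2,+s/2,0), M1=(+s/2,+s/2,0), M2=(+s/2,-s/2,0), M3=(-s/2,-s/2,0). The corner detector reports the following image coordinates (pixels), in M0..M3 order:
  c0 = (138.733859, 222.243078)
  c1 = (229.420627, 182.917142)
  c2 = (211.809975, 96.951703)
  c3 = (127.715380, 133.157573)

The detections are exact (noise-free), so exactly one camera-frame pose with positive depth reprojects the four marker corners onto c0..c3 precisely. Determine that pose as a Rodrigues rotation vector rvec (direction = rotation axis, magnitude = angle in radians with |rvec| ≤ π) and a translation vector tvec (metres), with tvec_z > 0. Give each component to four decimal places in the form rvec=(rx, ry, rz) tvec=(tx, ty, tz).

rvec=(-0.5512, 0.0727, -0.3298) tvec=(-0.3361, -0.1218, 1.3354)

Intrinsics K: fx=635.6, fy=803.2, cx=336.7, cy=230.4
Marker side s = 0.193 m; corners in marker frame (Z=0):
  M0 = (-0.0965, +0.0965, 0)
  M1 = (+0.0965, +0.0965, 0)
  M2 = (+0.0965, -0.0965, 0)
  M3 = (-0.0965, -0.0965, 0)
Detected image corners:
  c0 = (138.733859, 222.243078) px
  c1 = (229.420627, 182.917142) px
  c2 = (211.809975, 96.951703) px
  c3 = (127.715380, 133.157573) px
Planar DLT: solve 8×8 A·h = b for H (H[2,2]=1):
  H  [+454.80671 +4.61028 +176.71155]
  H  [-192.98954 +391.02479 +157.12908]
  H  [+0.01500 -0.39330 +1.00000]
B = K⁻¹H; ‖b₁‖=0.748836, ‖b₂‖=0.748836; λ = 2/(‖b₁‖+‖b₂‖) = 1.335406, sign → tz>0 ⇒ λ=+1.335406
r₁ = λ·B[:,0] = (+0.94495,-0.32661,+0.02003); r₂ = λ·B[:,1] = (+0.28791,+0.80078,-0.52522)
r₃ = r₁×r₂ = (+0.15550,+0.50207,+0.85073); SVD([r₁ r₂ r₃]) → R = UVᵀ:
  R  [+0.94495 +0.28791 +0.15550]
  R  [-0.32661 +0.80078 +0.50207]
  R  [+0.02003 -0.52522 +0.85073]
t = (-0.33614, -0.12182, +1.33541) m
tr R = 2.596459; θ = arccos((tr R − 1)/2) = 0.646446 rad = 37.039°
axis k = ((R−Rᵀ)₃₂, (R−Rᵀ)₁₃, (R−Rᵀ)₂₁) / (2 sinθ) = (-0.852730, +0.112455, -0.510103)
rvec = θ·k = (-0.551244, +0.072696, -0.329754)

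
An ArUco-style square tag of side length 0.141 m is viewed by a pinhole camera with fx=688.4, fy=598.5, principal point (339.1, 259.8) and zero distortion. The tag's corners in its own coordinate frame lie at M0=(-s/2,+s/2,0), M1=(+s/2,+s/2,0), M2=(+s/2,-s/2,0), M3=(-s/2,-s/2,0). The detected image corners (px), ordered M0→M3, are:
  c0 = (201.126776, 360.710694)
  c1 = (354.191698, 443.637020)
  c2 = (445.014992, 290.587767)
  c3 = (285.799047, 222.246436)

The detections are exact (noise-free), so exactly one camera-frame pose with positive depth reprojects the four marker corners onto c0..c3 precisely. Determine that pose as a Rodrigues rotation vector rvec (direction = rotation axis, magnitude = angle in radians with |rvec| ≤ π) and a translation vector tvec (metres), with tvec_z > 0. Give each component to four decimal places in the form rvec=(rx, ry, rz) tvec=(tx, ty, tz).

Intrinsics K: fx=688.4, fy=598.5, cx=339.1, cy=259.8
Marker side s = 0.141 m; corners in marker frame (Z=0):
  M0 = (-0.0705, +0.0705, 0)
  M1 = (+0.0705, +0.0705, 0)
  M2 = (+0.0705, -0.0705, 0)
  M3 = (-0.0705, -0.0705, 0)
Detected image corners:
  c0 = (201.126776, 360.710694) px
  c1 = (354.191698, 443.637020) px
  c2 = (445.014992, 290.587767) px
  c3 = (285.799047, 222.246436) px
Planar DLT: solve 8×8 A·h = b for H (H[2,2]=1):
  H  [+894.76522 -651.03818 +318.17722]
  H  [+318.18075 +1000.87440 +327.05626]
  H  [-0.66169 -0.09247 +1.00000]
B = K⁻¹H; ‖b₁‖=1.936836, ‖b₂‖=1.936836; λ = 2/(‖b₁‖+‖b₂‖) = 0.516306, sign → tz>0 ⇒ λ=+0.516306
r₁ = λ·B[:,0] = (+0.83937,+0.42278,-0.34164); r₂ = λ·B[:,1] = (-0.46477,+0.88414,-0.04774)
r₃ = r₁×r₂ = (+0.28187,+0.19885,+0.93862); SVD([r₁ r₂ r₃]) → R = UVᵀ:
  R  [+0.83937 -0.46477 +0.28187]
  R  [+0.42278 +0.88414 +0.19885]
  R  [-0.34164 -0.04774 +0.93862]
t = (-0.01569, +0.05802, +0.51631) m
tr R = 2.662132; θ = arccos((tr R − 1)/2) = 0.589774 rad = 33.792°
axis k = ((R−Rᵀ)₃₂, (R−Rᵀ)₁₃, (R−Rᵀ)₂₁) / (2 sinθ) = (-0.221688, +0.560533, +0.797908)
rvec = θ·k = (-0.130746, +0.330588, +0.470586)

rvec=(-0.1307, 0.3306, 0.4706) tvec=(-0.0157, 0.0580, 0.5163)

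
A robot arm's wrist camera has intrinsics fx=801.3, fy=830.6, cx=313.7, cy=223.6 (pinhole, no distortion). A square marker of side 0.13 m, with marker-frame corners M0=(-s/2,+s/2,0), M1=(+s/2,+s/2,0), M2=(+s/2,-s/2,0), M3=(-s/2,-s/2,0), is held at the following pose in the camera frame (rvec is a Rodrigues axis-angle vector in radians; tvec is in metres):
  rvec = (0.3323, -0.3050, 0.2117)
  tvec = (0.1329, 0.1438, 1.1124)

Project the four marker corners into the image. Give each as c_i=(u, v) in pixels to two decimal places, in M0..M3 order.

c0=(354.03, 368.71) c1=(436.84, 377.73) c2=(464.57, 293.41) c3=(379.98, 280.73)

Intrinsics K: fx=801.3, fy=830.6, cx=313.7, cy=223.6
Marker side s = 0.13 m; corners in marker frame (Z=0):
  M0 = (-0.0650, +0.0650, 0)
  M1 = (+0.0650, +0.0650, 0)
  M2 = (+0.0650, -0.0650, 0)
  M3 = (-0.0650, -0.0650, 0)
rvec = (0.3323, -0.3050, 0.2117), |rvec| = θ = 0.49826 rad = 28.548°
Rodrigues: sinθ=0.47790, 1−cosθ=0.12159; R = I + sinθ·[k]× + (1−cosθ)·[k]×²:
    [+0.93249 -0.25268 -0.25808]
    [+0.15341 +0.92397 -0.35034]
    [+0.32699 +0.28710 +0.90036]
t = (0.1329, 0.1438, 1.1124) m
M0: Pc = R·M0+t = (+0.05586, +0.19389, +1.10981); u = 801.3·(+0.05586)/1.10981 + 313.7 = 354.0344, v = 830.6·(+0.19389)/1.10981 + 223.6 = 368.7081
M1: Pc = R·M1+t = (+0.17709, +0.21383, +1.15232); u = 801.3·(+0.17709)/1.15232 + 313.7 = 436.8436, v = 830.6·(+0.21383)/1.15232 + 223.6 = 377.7307
M2: Pc = R·M2+t = (+0.20994, +0.09371, +1.11499); u = 801.3·(+0.20994)/1.11499 + 313.7 = 464.5729, v = 830.6·(+0.09371)/1.11499 + 223.6 = 293.4108
M3: Pc = R·M3+t = (+0.08871, +0.07377, +1.07248); u = 801.3·(+0.08871)/1.07248 + 313.7 = 379.9809, v = 830.6·(+0.07377)/1.07248 + 223.6 = 280.7321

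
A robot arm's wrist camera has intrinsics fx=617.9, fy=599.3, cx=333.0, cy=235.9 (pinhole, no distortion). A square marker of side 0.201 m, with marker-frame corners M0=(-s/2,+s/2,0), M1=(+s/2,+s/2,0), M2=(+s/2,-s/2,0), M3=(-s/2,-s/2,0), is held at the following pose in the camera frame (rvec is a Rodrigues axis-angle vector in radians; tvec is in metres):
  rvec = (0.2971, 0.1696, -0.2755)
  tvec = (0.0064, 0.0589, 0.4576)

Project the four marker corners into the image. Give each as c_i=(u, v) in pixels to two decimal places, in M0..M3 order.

Intrinsics K: fx=617.9, fy=599.3, cx=333.0, cy=235.9
Marker side s = 0.201 m; corners in marker frame (Z=0):
  M0 = (-0.1005, +0.1005, 0)
  M1 = (+0.1005, +0.1005, 0)
  M2 = (+0.1005, -0.1005, 0)
  M3 = (-0.1005, -0.1005, 0)
rvec = (0.2971, 0.1696, -0.2755), |rvec| = θ = 0.43924 rad = 25.167°
Rodrigues: sinθ=0.42525, 1−cosθ=0.09493; R = I + sinθ·[k]× + (1−cosθ)·[k]×²:
    [+0.94850 +0.29152 +0.12393]
    [-0.24193 +0.91923 -0.31063]
    [-0.20447 +0.26465 +0.94242]
t = (0.0064, 0.0589, 0.4576) m
M0: Pc = R·M0+t = (-0.05963, +0.17560, +0.50475); u = 617.9·(-0.05963)/0.50475 + 333.0 = 260.0058, v = 599.3·(+0.17560)/0.50475 + 235.9 = 444.3910
M1: Pc = R·M1+t = (+0.13102, +0.12697, +0.46365); u = 617.9·(+0.13102)/0.46365 + 333.0 = 507.6122, v = 599.3·(+0.12697)/0.46365 + 235.9 = 400.0156
M2: Pc = R·M2+t = (+0.07243, -0.05780, +0.41045); u = 617.9·(+0.07243)/0.41045 + 333.0 = 442.0323, v = 599.3·(-0.05780)/0.41045 + 235.9 = 151.5114
M3: Pc = R·M3+t = (-0.11822, -0.00917, +0.45155); u = 617.9·(-0.11822)/0.45155 + 333.0 = 171.2258, v = 599.3·(-0.00917)/0.45155 + 235.9 = 223.7324

c0=(260.01, 444.39) c1=(507.61, 400.02) c2=(442.03, 151.51) c3=(171.23, 223.73)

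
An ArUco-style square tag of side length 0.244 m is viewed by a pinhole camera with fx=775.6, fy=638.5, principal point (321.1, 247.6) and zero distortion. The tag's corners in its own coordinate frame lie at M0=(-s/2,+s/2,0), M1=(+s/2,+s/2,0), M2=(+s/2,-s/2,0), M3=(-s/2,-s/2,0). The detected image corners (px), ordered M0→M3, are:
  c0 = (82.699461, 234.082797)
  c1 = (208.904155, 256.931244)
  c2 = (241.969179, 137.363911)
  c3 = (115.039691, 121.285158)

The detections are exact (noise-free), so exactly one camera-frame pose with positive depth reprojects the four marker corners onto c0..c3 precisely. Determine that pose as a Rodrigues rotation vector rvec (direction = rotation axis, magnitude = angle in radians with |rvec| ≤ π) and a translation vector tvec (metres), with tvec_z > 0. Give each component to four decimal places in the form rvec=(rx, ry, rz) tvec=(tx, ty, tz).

rvec=(-0.0807, 0.3019, 0.2081) tvec=(-0.2699, -0.1239, 1.3030)

Intrinsics K: fx=775.6, fy=638.5, cx=321.1, cy=247.6
Marker side s = 0.244 m; corners in marker frame (Z=0):
  M0 = (-0.1220, +0.1220, 0)
  M1 = (+0.1220, +0.1220, 0)
  M2 = (+0.1220, -0.1220, 0)
  M3 = (-0.1220, -0.1220, 0)
Detected image corners:
  c0 = (82.699461, 234.082797) px
  c1 = (208.904155, 256.931244) px
  c2 = (241.969179, 137.363911) px
  c3 = (115.039691, 121.285158) px
Planar DLT: solve 8×8 A·h = b for H (H[2,2]=1):
  H  [+480.99718 -139.92733 +160.42993]
  H  [+36.10210 +468.89585 +186.87982]
  H  [-0.23266 -0.03665 +1.00000]
B = K⁻¹H; ‖b₁‖=0.767478, ‖b₂‖=0.767478; λ = 2/(‖b₁‖+‖b₂‖) = 1.302969, sign → tz>0 ⇒ λ=+1.302969
r₁ = λ·B[:,0] = (+0.93356,+0.19123,-0.30315); r₂ = λ·B[:,1] = (-0.21530,+0.97538,-0.04775)
r₃ = r₁×r₂ = (+0.28656,+0.10985,+0.95174); SVD([r₁ r₂ r₃]) → R = UVᵀ:
  R  [+0.93356 -0.21530 +0.28656]
  R  [+0.19123 +0.97538 +0.10985]
  R  [-0.30315 -0.04775 +0.95174]
t = (-0.26992, -0.12391, +1.30297) m
tr R = 2.860681; θ = arccos((tr R − 1)/2) = 0.375455 rad = 21.512°
axis k = ((R−Rᵀ)₃₂, (R−Rᵀ)₁₃, (R−Rᵀ)₂₁) / (2 sinθ) = (-0.214885, +0.804086, +0.554319)
rvec = θ·k = (-0.080680, +0.301899, +0.208122)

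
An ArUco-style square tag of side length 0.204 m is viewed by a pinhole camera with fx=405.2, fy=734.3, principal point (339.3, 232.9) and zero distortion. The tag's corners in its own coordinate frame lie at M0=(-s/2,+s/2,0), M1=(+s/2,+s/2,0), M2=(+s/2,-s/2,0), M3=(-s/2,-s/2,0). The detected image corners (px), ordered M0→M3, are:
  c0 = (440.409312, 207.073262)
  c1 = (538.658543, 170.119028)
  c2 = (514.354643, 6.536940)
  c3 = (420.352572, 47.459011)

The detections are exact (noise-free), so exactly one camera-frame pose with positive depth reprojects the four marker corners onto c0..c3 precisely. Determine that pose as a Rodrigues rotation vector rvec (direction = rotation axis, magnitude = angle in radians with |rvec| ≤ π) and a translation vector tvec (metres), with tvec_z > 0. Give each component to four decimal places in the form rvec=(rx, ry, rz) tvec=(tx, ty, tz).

Intrinsics K: fx=405.2, fy=734.3, cx=339.3, cy=232.9
Marker side s = 0.204 m; corners in marker frame (Z=0):
  M0 = (-0.1020, +0.1020, 0)
  M1 = (+0.1020, +0.1020, 0)
  M2 = (+0.1020, -0.1020, 0)
  M3 = (-0.1020, -0.1020, 0)
Detected image corners:
  c0 = (440.409312, 207.073262) px
  c1 = (538.658543, 170.119028) px
  c2 = (514.354643, 6.536940) px
  c3 = (420.352572, 47.459011) px
Planar DLT: solve 8×8 A·h = b for H (H[2,2]=1):
  H  [+392.80744 +22.97524 +477.44008]
  H  [-208.67132 +772.70430 +106.64753]
  H  [-0.16346 -0.17887 +1.00000]
B = K⁻¹H; ‖b₁‖=1.142182, ‖b₂‖=1.142182; λ = 2/(‖b₁‖+‖b₂‖) = 0.875517, sign → tz>0 ⇒ λ=+0.875517
r₁ = λ·B[:,0] = (+0.96858,-0.20341,-0.14311); r₂ = λ·B[:,1] = (+0.18078,+0.97098,-0.15660)
r₃ = r₁×r₂ = (+0.17081,+0.12581,+0.97724); SVD([r₁ r₂ r₃]) → R = UVᵀ:
  R  [+0.96858 +0.18078 +0.17081]
  R  [-0.20341 +0.97098 +0.12581]
  R  [-0.14311 -0.15660 +0.97724]
t = (+0.29848, -0.15053, +0.87552) m
tr R = 2.916793; θ = arccos((tr R − 1)/2) = 0.289466 rad = 16.585°
axis k = ((R−Rᵀ)₃₂, (R−Rᵀ)₁₃, (R−Rᵀ)₂₁) / (2 sinθ) = (-0.494695, +0.549898, -0.672970)
rvec = θ·k = (-0.143197, +0.159177, -0.194802)

rvec=(-0.1432, 0.1592, -0.1948) tvec=(0.2985, -0.1505, 0.8755)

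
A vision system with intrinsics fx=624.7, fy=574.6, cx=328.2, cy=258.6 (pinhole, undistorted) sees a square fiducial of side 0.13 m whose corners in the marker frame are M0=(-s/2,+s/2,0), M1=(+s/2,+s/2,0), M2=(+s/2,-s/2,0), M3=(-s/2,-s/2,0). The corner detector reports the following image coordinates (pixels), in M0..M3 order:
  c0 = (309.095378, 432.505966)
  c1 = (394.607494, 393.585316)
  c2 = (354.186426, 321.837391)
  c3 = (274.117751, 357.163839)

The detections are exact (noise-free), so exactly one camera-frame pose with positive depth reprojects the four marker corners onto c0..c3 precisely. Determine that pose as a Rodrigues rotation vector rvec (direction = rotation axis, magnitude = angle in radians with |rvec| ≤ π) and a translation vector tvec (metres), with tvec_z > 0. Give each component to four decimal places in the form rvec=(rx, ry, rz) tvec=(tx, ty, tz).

Intrinsics K: fx=624.7, fy=574.6, cx=328.2, cy=258.6
Marker side s = 0.13 m; corners in marker frame (Z=0):
  M0 = (-0.0650, +0.0650, 0)
  M1 = (+0.0650, +0.0650, 0)
  M2 = (+0.0650, -0.0650, 0)
  M3 = (-0.0650, -0.0650, 0)
Detected image corners:
  c0 = (309.095378, 432.505966) px
  c1 = (394.607494, 393.585316) px
  c2 = (354.186426, 321.837391) px
  c3 = (274.117751, 357.163839) px
Planar DLT: solve 8×8 A·h = b for H (H[2,2]=1):
  H  [+668.76301 +106.83394 +332.59128]
  H  [-248.16397 +358.53040 +374.83914]
  H  [+0.09809 -0.55043 +1.00000]
B = K⁻¹H; ‖b₁‖=1.128980, ‖b₂‖=1.128980; λ = 2/(‖b₁‖+‖b₂‖) = 0.885755, sign → tz>0 ⇒ λ=+0.885755
r₁ = λ·B[:,0] = (+0.90259,-0.42165,+0.08688); r₂ = λ·B[:,1] = (+0.40762,+0.77210,-0.48755)
r₃ = r₁×r₂ = (+0.13849,+0.47547,+0.86876); SVD([r₁ r₂ r₃]) → R = UVᵀ:
  R  [+0.90259 +0.40762 +0.13849]
  R  [-0.42165 +0.77210 +0.47547]
  R  [+0.08688 -0.48755 +0.86876]
t = (+0.00623, +0.17918, +0.88576) m
tr R = 2.543452; θ = arccos((tr R − 1)/2) = 0.689245 rad = 39.491°
axis k = ((R−Rᵀ)₃₂, (R−Rᵀ)₁₃, (R−Rᵀ)₂₁) / (2 sinθ) = (-0.757141, +0.040579, -0.651990)
rvec = θ·k = (-0.521856, +0.027969, -0.449381)

rvec=(-0.5219, 0.0280, -0.4494) tvec=(0.0062, 0.1792, 0.8858)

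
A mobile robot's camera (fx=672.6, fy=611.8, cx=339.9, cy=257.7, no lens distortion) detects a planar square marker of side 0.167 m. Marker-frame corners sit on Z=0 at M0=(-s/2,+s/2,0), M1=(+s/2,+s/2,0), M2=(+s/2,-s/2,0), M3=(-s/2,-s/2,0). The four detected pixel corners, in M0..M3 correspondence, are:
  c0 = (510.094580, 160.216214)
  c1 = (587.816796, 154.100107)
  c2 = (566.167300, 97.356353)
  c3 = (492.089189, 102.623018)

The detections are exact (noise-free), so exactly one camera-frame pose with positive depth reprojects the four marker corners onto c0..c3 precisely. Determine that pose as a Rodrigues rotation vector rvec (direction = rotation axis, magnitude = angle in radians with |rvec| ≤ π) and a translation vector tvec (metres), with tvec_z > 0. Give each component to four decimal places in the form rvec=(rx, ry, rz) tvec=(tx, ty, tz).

rvec=(-0.4537, -0.0608, -0.1151) tvec=(0.4237, -0.3039, 1.4316)

Intrinsics K: fx=672.6, fy=611.8, cx=339.9, cy=257.7
Marker side s = 0.167 m; corners in marker frame (Z=0):
  M0 = (-0.0835, +0.0835, 0)
  M1 = (+0.0835, +0.0835, 0)
  M2 = (+0.0835, -0.0835, 0)
  M3 = (-0.0835, -0.0835, 0)
Detected image corners:
  c0 = (510.094580, 160.216214) px
  c1 = (587.816796, 154.100107) px
  c2 = (566.167300, 97.356353) px
  c3 = (492.089189, 102.623018) px
Planar DLT: solve 8×8 A·h = b for H (H[2,2]=1):
  H  [+485.92370 -44.47458 +538.97766]
  H  [-26.45284 +303.37354 +127.83708]
  H  [+0.05882 -0.30286 +1.00000]
B = K⁻¹H; ‖b₁‖=0.698542, ‖b₂‖=0.698542; λ = 2/(‖b₁‖+‖b₂‖) = 1.431554, sign → tz>0 ⇒ λ=+1.431554
r₁ = λ·B[:,0] = (+0.99168,-0.09737,+0.08421); r₂ = λ·B[:,1] = (+0.12444,+0.89249,-0.43356)
r₃ = r₁×r₂ = (-0.03294,+0.44044,+0.89718); SVD([r₁ r₂ r₃]) → R = UVᵀ:
  R  [+0.99168 +0.12444 -0.03294]
  R  [-0.09737 +0.89249 +0.44044]
  R  [+0.08421 -0.43356 +0.89718]
t = (+0.42371, -0.30387, +1.43155) m
tr R = 2.781349; θ = arccos((tr R − 1)/2) = 0.471970 rad = 27.042°
axis k = ((R−Rᵀ)₃₂, (R−Rᵀ)₁₃, (R−Rᵀ)₂₁) / (2 sinθ) = (-0.961195, -0.128834, -0.243939)
rvec = θ·k = (-0.453655, -0.060806, -0.115132)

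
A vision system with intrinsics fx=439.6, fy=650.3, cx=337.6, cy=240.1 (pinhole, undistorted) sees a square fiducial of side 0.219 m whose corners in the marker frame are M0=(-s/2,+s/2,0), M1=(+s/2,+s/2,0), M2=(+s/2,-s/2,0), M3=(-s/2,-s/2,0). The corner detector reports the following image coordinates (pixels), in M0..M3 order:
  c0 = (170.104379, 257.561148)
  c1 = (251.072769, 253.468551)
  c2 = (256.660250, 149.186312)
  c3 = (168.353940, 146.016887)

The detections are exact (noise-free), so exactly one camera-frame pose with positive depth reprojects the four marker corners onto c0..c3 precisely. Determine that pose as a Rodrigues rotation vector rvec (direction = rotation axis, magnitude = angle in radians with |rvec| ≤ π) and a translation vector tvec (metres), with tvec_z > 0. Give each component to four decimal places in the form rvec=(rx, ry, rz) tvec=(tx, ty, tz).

rvec=(0.5241, -0.3717, 0.0722) tvec=(-0.3346, -0.0656, 1.1799)

Intrinsics K: fx=439.6, fy=650.3, cx=337.6, cy=240.1
Marker side s = 0.219 m; corners in marker frame (Z=0):
  M0 = (-0.1095, +0.1095, 0)
  M1 = (+0.1095, +0.1095, 0)
  M2 = (+0.1095, -0.1095, 0)
  M3 = (-0.1095, -0.1095, 0)
Detected image corners:
  c0 = (170.104379, 257.561148) px
  c1 = (251.072769, 253.468551) px
  c2 = (256.660250, 149.186312) px
  c3 = (168.353940, 146.016887) px
Planar DLT: solve 8×8 A·h = b for H (H[2,2]=1):
  H  [+451.10246 +75.90271 +212.93742]
  H  [+59.44364 +573.39883 +203.93077]
  H  [+0.30901 +0.40289 +1.00000]
B = K⁻¹H; ‖b₁‖=0.847523, ‖b₂‖=0.847523; λ = 2/(‖b₁‖+‖b₂‖) = 1.179908, sign → tz>0 ⇒ λ=+1.179908
r₁ = λ·B[:,0] = (+0.93078,-0.02676,+0.36460); r₂ = λ·B[:,1] = (-0.16134,+0.86486,+0.47537)
r₃ = r₁×r₂ = (-0.32805,-0.50129,+0.80068); SVD([r₁ r₂ r₃]) → R = UVᵀ:
  R  [+0.93078 -0.16134 -0.32805]
  R  [-0.02676 +0.86486 -0.50129]
  R  [+0.36460 +0.47537 +0.80068]
t = (-0.33460, -0.06563, +1.17991) m
tr R = 2.596326; θ = arccos((tr R − 1)/2) = 0.646556 rad = 37.045°
axis k = ((R−Rᵀ)₃₂, (R−Rᵀ)₁₃, (R−Rᵀ)₂₁) / (2 sinθ) = (+0.810586, -0.574869, +0.111698)
rvec = θ·k = (+0.524089, -0.371685, +0.072219)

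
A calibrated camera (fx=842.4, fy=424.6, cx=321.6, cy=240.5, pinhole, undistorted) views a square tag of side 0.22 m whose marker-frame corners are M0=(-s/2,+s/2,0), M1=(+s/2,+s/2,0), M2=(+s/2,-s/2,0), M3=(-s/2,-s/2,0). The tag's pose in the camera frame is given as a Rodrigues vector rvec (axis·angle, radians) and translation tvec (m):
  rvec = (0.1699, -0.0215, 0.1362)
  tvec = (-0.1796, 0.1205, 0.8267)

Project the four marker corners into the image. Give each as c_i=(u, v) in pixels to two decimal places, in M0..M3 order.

Intrinsics K: fx=842.4, fy=424.6, cx=321.6, cy=240.5
Marker side s = 0.22 m; corners in marker frame (Z=0):
  M0 = (-0.1100, +0.1100, 0)
  M1 = (+0.1100, +0.1100, 0)
  M2 = (+0.1100, -0.1100, 0)
  M3 = (-0.1100, -0.1100, 0)
rvec = (0.1699, -0.0215, 0.1362), |rvec| = θ = 0.21881 rad = 12.537°
Rodrigues: sinθ=0.21707, 1−cosθ=0.02384; R = I + sinθ·[k]× + (1−cosθ)·[k]×²:
    [+0.99053 -0.13693 -0.00980]
    [+0.13330 +0.97639 -0.17001]
    [+0.03285 +0.16709 +0.98539]
t = (-0.1796, 0.1205, 0.8267) m
M0: Pc = R·M0+t = (-0.30362, +0.21324, +0.84147); u = 842.4·(-0.30362)/0.84147 + 321.6 = 17.6417, v = 424.6·(+0.21324)/0.84147 + 240.5 = 348.0999
M1: Pc = R·M1+t = (-0.08570, +0.24257, +0.84869); u = 842.4·(-0.08570)/0.84869 + 321.6 = 236.5312, v = 424.6·(+0.24257)/0.84869 + 240.5 = 361.8549
M2: Pc = R·M2+t = (-0.05558, +0.02776, +0.81193); u = 842.4·(-0.05558)/0.81193 + 321.6 = 263.9358, v = 424.6·(+0.02776)/0.81193 + 240.5 = 255.0171
M3: Pc = R·M3+t = (-0.27350, -0.00157, +0.80471); u = 842.4·(-0.27350)/0.80471 + 321.6 = 35.2934, v = 424.6·(-0.00157)/0.80471 + 240.5 = 239.6742

c0=(17.64, 348.10) c1=(236.53, 361.85) c2=(263.94, 255.02) c3=(35.29, 239.67)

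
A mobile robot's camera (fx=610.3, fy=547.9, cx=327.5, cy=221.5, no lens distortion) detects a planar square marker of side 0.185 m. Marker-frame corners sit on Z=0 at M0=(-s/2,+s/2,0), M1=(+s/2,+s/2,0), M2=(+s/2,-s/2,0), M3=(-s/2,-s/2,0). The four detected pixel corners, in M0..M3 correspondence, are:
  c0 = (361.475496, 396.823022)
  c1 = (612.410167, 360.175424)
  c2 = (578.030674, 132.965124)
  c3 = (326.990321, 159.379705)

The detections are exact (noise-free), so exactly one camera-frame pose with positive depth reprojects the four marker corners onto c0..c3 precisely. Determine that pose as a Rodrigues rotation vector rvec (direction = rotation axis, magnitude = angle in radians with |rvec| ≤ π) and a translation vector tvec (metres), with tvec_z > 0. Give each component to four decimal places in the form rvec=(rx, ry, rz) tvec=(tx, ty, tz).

rvec=(-0.0195, -0.1006, -0.1287) tvec=(0.1029, 0.0318, 0.4332)

Intrinsics K: fx=610.3, fy=547.9, cx=327.5, cy=221.5
Marker side s = 0.185 m; corners in marker frame (Z=0):
  M0 = (-0.0925, +0.0925, 0)
  M1 = (+0.0925, +0.0925, 0)
  M2 = (+0.0925, -0.0925, 0)
  M3 = (-0.0925, -0.0925, 0)
Detected image corners:
  c0 = (361.475496, 396.823022) px
  c1 = (612.410167, 360.175424) px
  c2 = (578.030674, 132.965124) px
  c3 = (326.990321, 159.379705) px
Planar DLT: solve 8×8 A·h = b for H (H[2,2]=1):
  H  [+1466.62333 +172.10218 +472.39590]
  H  [-108.96579 +1247.39615 +261.67398]
  H  [+0.23404 -0.02983 +1.00000]
B = K⁻¹H; ‖b₁‖=2.308257, ‖b₂‖=2.308257; λ = 2/(‖b₁‖+‖b₂‖) = 0.433227, sign → tz>0 ⇒ λ=+0.433227
r₁ = λ·B[:,0] = (+0.98669,-0.12715,+0.10139); r₂ = λ·B[:,1] = (+0.12910,+0.99155,-0.01292)
r₃ = r₁×r₂ = (-0.09889,+0.02584,+0.99476); SVD([r₁ r₂ r₃]) → R = UVᵀ:
  R  [+0.98669 +0.12910 -0.09889]
  R  [-0.12715 +0.99155 +0.02584]
  R  [+0.10139 -0.01292 +0.99476]
t = (+0.10286, +0.03177, +0.43323) m
tr R = 2.972997; θ = arccos((tr R − 1)/2) = 0.164510 rad = 9.426°
axis k = ((R−Rᵀ)₃₂, (R−Rᵀ)₁₃, (R−Rᵀ)₂₁) / (2 sinθ) = (-0.118353, -0.611477, -0.782361)
rvec = θ·k = (-0.019470, -0.100594, -0.128706)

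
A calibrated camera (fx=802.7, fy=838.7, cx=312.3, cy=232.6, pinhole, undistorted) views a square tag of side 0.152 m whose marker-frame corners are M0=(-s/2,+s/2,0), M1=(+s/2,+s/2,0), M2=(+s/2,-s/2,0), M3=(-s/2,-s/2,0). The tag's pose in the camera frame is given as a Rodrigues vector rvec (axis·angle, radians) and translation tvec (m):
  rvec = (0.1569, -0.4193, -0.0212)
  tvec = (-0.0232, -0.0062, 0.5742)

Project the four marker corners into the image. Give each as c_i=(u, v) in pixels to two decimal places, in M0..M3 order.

Intrinsics K: fx=802.7, fy=838.7, cx=312.3, cy=232.6
Marker side s = 0.152 m; corners in marker frame (Z=0):
  M0 = (-0.0760, +0.0760, 0)
  M1 = (+0.0760, +0.0760, 0)
  M2 = (+0.0760, -0.0760, 0)
  M3 = (-0.0760, -0.0760, 0)
rvec = (0.1569, -0.4193, -0.0212), |rvec| = θ = 0.44820 rad = 25.680°
Rodrigues: sinθ=0.43334, 1−cosθ=0.09877; R = I + sinθ·[k]× + (1−cosθ)·[k]×²:
    [+0.91333 -0.01185 -0.40704]
    [-0.05284 +0.98767 -0.14733]
    [+0.40377 +0.15607 +0.90145]
t = (-0.0232, -0.0062, 0.5742) m
M0: Pc = R·M0+t = (-0.09351, +0.07288, +0.55538); u = 802.7·(-0.09351)/0.55538 + 312.3 = 177.1414, v = 838.7·(+0.07288)/0.55538 + 232.6 = 342.6590
M1: Pc = R·M1+t = (+0.04531, +0.06485, +0.61675); u = 802.7·(+0.04531)/0.61675 + 312.3 = 371.2749, v = 838.7·(+0.06485)/0.61675 + 232.6 = 320.7840
M2: Pc = R·M2+t = (+0.04711, -0.08528, +0.59302); u = 802.7·(+0.04711)/0.59302 + 312.3 = 376.0720, v = 838.7·(-0.08528)/0.59302 + 232.6 = 111.9914
M3: Pc = R·M3+t = (-0.09171, -0.07725, +0.53165); u = 802.7·(-0.09171)/0.53165 + 312.3 = 173.8300, v = 838.7·(-0.07725)/0.53165 + 232.6 = 110.7400

c0=(177.14, 342.66) c1=(371.27, 320.78) c2=(376.07, 111.99) c3=(173.83, 110.74)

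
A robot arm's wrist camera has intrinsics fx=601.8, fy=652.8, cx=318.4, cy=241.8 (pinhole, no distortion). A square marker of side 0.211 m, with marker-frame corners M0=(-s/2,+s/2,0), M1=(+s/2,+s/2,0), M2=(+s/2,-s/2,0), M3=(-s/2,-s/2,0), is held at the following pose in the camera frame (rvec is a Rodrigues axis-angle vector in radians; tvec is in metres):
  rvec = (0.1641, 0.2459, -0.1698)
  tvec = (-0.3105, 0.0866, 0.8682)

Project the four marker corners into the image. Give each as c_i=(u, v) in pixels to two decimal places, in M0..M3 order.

c0=(59.36, 388.62) c1=(184.85, 374.27) c2=(151.41, 216.96) c3=(23.75, 241.41)

Intrinsics K: fx=601.8, fy=652.8, cx=318.4, cy=241.8
Marker side s = 0.211 m; corners in marker frame (Z=0):
  M0 = (-0.1055, +0.1055, 0)
  M1 = (+0.1055, +0.1055, 0)
  M2 = (+0.1055, -0.1055, 0)
  M3 = (-0.1055, -0.1055, 0)
rvec = (0.1641, 0.2459, -0.1698), |rvec| = θ = 0.34092 rad = 19.533°
Rodrigues: sinθ=0.33436, 1−cosθ=0.05755; R = I + sinθ·[k]× + (1−cosθ)·[k]×²:
    [+0.95578 +0.18651 +0.22737]
    [-0.14655 +0.97239 -0.18162]
    [-0.25496 +0.14026 +0.95672]
t = (-0.3105, 0.0866, 0.8682) m
M0: Pc = R·M0+t = (-0.39166, +0.20465, +0.90990); u = 601.8·(-0.39166)/0.90990 + 318.4 = 59.3597, v = 652.8·(+0.20465)/0.90990 + 241.8 = 388.6234
M1: Pc = R·M1+t = (-0.18999, +0.17373, +0.85610); u = 601.8·(-0.18999)/0.85610 + 318.4 = 184.8467, v = 652.8·(+0.17373)/0.85610 + 241.8 = 374.2711
M2: Pc = R·M2+t = (-0.22934, -0.03145, +0.82650); u = 601.8·(-0.22934)/0.82650 + 318.4 = 151.4098, v = 652.8·(-0.03145)/0.82650 + 241.8 = 216.9614
M3: Pc = R·M3+t = (-0.43101, -0.00053, +0.88030); u = 601.8·(-0.43101)/0.88030 + 318.4 = 23.7473, v = 652.8·(-0.00053)/0.88030 + 241.8 = 241.4098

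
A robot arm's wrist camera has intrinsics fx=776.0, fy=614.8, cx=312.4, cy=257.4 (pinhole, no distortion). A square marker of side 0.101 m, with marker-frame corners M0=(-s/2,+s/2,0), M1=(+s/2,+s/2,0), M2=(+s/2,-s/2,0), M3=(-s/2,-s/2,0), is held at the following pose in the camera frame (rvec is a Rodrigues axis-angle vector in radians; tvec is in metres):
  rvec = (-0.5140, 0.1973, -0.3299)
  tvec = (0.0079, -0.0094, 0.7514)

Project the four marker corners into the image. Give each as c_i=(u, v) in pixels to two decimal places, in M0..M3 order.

c0=(284.86, 299.48) c1=(385.49, 269.34) c2=(354.34, 202.60) c3=(260.76, 231.64)

Intrinsics K: fx=776.0, fy=614.8, cx=312.4, cy=257.4
Marker side s = 0.101 m; corners in marker frame (Z=0):
  M0 = (-0.0505, +0.0505, 0)
  M1 = (+0.0505, +0.0505, 0)
  M2 = (+0.0505, -0.0505, 0)
  M3 = (-0.0505, -0.0505, 0)
rvec = (-0.5140, 0.1973, -0.3299), |rvec| = θ = 0.64184 rad = 36.775°
Rodrigues: sinθ=0.59867, 1−cosθ=0.19900; R = I + sinθ·[k]× + (1−cosθ)·[k]×²:
    [+0.92862 +0.25872 +0.26594]
    [-0.35670 +0.81980 +0.44799]
    [-0.10212 -0.51087 +0.85357]
t = (0.0079, -0.0094, 0.7514) m
M0: Pc = R·M0+t = (-0.02593, +0.05001, +0.73076); u = 776.0·(-0.02593)/0.73076 + 312.4 = 284.8648, v = 614.8·(+0.05001)/0.73076 + 257.4 = 299.4771
M1: Pc = R·M1+t = (+0.06786, +0.01399, +0.72044); u = 776.0·(+0.06786)/0.72044 + 312.4 = 385.4938, v = 614.8·(+0.01399)/0.72044 + 257.4 = 269.3356
M2: Pc = R·M2+t = (+0.04173, -0.06881, +0.77204); u = 776.0·(+0.04173)/0.77204 + 312.4 = 354.3438, v = 614.8·(-0.06881)/0.77204 + 257.4 = 202.6019
M3: Pc = R·M3+t = (-0.05206, -0.03279, +0.78236); u = 776.0·(-0.05206)/0.78236 + 312.4 = 260.7621, v = 614.8·(-0.03279)/0.78236 + 257.4 = 231.6353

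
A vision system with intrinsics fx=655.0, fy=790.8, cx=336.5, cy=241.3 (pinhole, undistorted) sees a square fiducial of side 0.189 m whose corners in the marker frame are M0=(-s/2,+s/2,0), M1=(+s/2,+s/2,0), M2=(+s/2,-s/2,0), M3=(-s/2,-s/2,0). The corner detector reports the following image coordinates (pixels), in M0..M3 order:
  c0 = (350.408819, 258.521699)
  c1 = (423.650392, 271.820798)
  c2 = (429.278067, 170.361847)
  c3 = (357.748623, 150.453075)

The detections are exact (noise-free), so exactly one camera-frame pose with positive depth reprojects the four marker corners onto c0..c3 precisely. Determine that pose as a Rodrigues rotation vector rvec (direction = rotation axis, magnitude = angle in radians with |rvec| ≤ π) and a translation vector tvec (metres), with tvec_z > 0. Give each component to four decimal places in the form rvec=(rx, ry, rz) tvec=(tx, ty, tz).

rvec=(-0.1073, -0.5210, 0.1170) tvec=(0.1179, -0.0510, 1.4038)

Intrinsics K: fx=655.0, fy=790.8, cx=336.5, cy=241.3
Marker side s = 0.189 m; corners in marker frame (Z=0):
  M0 = (-0.0945, +0.0945, 0)
  M1 = (+0.0945, +0.0945, 0)
  M2 = (+0.0945, -0.0945, 0)
  M3 = (-0.0945, -0.0945, 0)
Detected image corners:
  c0 = (350.408819, 258.521699) px
  c1 = (423.650392, 271.820798) px
  c2 = (429.278067, 170.361847) px
  c3 = (357.748623, 150.453075) px
Planar DLT: solve 8×8 A·h = b for H (H[2,2]=1):
  H  [+519.03965 -70.80814 +391.49288]
  H  [+162.20639 +533.74569 +212.59804]
  H  [+0.34870 -0.09391 +1.00000]
B = K⁻¹H; ‖b₁‖=0.712359, ‖b₂‖=0.712359; λ = 2/(‖b₁‖+‖b₂‖) = 1.403786, sign → tz>0 ⇒ λ=+1.403786
r₁ = λ·B[:,0] = (+0.86092,+0.13858,+0.48950); r₂ = λ·B[:,1] = (-0.08403,+0.98770,-0.13183)
r₃ = r₁×r₂ = (-0.50175,+0.07237,+0.86198); SVD([r₁ r₂ r₃]) → R = UVᵀ:
  R  [+0.86092 -0.08403 -0.50175]
  R  [+0.13858 +0.98770 +0.07237]
  R  [+0.48950 -0.13183 +0.86198]
t = (+0.11786, -0.05095, +1.40379) m
tr R = 2.710605; θ = arccos((tr R − 1)/2) = 0.544662 rad = 31.207°
axis k = ((R−Rᵀ)₃₂, (R−Rᵀ)₁₃, (R−Rᵀ)₂₁) / (2 sinθ) = (-0.197059, -0.956568, +0.214814)
rvec = θ·k = (-0.107330, -0.521006, +0.117001)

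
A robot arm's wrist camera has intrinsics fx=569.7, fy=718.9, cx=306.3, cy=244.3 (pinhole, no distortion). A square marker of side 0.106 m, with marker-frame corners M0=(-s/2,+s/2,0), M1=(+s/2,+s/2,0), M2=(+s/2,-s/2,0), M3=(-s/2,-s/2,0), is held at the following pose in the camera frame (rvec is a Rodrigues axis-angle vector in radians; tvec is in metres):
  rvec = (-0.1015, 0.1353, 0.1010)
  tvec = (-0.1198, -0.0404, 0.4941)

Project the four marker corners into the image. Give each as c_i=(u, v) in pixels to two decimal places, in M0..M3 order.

Intrinsics K: fx=569.7, fy=718.9, cx=306.3, cy=244.3
Marker side s = 0.106 m; corners in marker frame (Z=0):
  M0 = (-0.0530, +0.0530, 0)
  M1 = (+0.0530, +0.0530, 0)
  M2 = (+0.0530, -0.0530, 0)
  M3 = (-0.0530, -0.0530, 0)
rvec = (-0.1015, 0.1353, 0.1010), |rvec| = θ = 0.19700 rad = 11.287°
Rodrigues: sinθ=0.19573, 1−cosθ=0.01934; R = I + sinθ·[k]× + (1−cosθ)·[k]×²:
    [+0.98579 -0.10719 +0.12932]
    [+0.09350 +0.98978 +0.10766]
    [-0.13954 -0.09403 +0.98574]
t = (-0.1198, -0.0404, 0.4941) m
M0: Pc = R·M0+t = (-0.17773, +0.00710, +0.49651); u = 569.7·(-0.17773)/0.49651 + 306.3 = 102.3737, v = 718.9·(+0.00710)/0.49651 + 244.3 = 254.5840
M1: Pc = R·M1+t = (-0.07323, +0.01701, +0.48172); u = 569.7·(-0.07323)/0.48172 + 306.3 = 219.6907, v = 718.9·(+0.01701)/0.48172 + 244.3 = 269.6912
M2: Pc = R·M2+t = (-0.06187, -0.08790, +0.49169); u = 569.7·(-0.06187)/0.49169 + 306.3 = 234.6116, v = 718.9·(-0.08790)/0.49169 + 244.3 = 115.7770
M3: Pc = R·M3+t = (-0.16637, -0.09781, +0.50648); u = 569.7·(-0.16637)/0.50648 + 306.3 = 119.1677, v = 718.9·(-0.09781)/0.50648 + 244.3 = 105.4620

c0=(102.37, 254.58) c1=(219.69, 269.69) c2=(234.61, 115.78) c3=(119.17, 105.46)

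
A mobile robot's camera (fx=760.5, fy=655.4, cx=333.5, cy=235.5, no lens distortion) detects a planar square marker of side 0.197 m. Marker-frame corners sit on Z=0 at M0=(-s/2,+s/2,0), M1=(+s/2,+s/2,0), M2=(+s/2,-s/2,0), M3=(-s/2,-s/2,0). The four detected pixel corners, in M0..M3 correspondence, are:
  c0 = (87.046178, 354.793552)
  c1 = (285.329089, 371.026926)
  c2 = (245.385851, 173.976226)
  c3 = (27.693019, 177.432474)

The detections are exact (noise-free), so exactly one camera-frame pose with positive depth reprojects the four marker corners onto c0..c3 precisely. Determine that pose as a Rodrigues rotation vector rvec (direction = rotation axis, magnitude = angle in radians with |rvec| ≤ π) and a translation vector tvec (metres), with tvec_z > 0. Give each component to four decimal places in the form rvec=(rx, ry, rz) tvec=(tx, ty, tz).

rvec=(0.4057, 0.3503, -0.0562) tvec=(-0.1441, 0.0372, 0.6216)

Intrinsics K: fx=760.5, fy=655.4, cx=333.5, cy=235.5
Marker side s = 0.197 m; corners in marker frame (Z=0):
  M0 = (-0.0985, +0.0985, 0)
  M1 = (+0.0985, +0.0985, 0)
  M2 = (+0.0985, -0.0985, 0)
  M3 = (-0.0985, -0.0985, 0)
Detected image corners:
  c0 = (87.046178, 354.793552) px
  c1 = (285.329089, 371.026926) px
  c2 = (245.385851, 173.976226) px
  c3 = (27.693019, 177.432474) px
Planar DLT: solve 8×8 A·h = b for H (H[2,2]=1):
  H  [+963.34698 +352.51453 +157.16483]
  H  [-113.93796 +1110.78055 +274.72096]
  H  [-0.55457 +0.60610 +1.00000]
B = K⁻¹H; ‖b₁‖=1.608748, ‖b₂‖=1.608748; λ = 2/(‖b₁‖+‖b₂‖) = 0.621602, sign → tz>0 ⇒ λ=+0.621602
r₁ = λ·B[:,0] = (+0.93857,+0.01580,-0.34472); r₂ = λ·B[:,1] = (+0.12292,+0.91812,+0.37675)
r₃ = r₁×r₂ = (+0.32245,-0.39598,+0.85978); SVD([r₁ r₂ r₃]) → R = UVᵀ:
  R  [+0.93857 +0.12292 +0.32245]
  R  [+0.01580 +0.91812 -0.39598]
  R  [-0.34472 +0.37675 +0.85978]
t = (-0.14413, +0.03720, +0.62160) m
tr R = 2.716475; θ = arccos((tr R − 1)/2) = 0.538970 rad = 30.881°
axis k = ((R−Rᵀ)₃₂, (R−Rᵀ)₁₃, (R−Rᵀ)₂₁) / (2 sinθ) = (+0.752779, +0.649950, -0.104345)
rvec = θ·k = (+0.405726, +0.350304, -0.056239)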